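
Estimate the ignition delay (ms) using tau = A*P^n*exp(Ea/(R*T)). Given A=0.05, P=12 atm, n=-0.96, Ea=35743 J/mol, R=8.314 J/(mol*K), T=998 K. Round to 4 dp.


tau = A * P^n * exp(Ea/(R*T))
P^n = 12^(-0.96) = 0.09204199
Ea/(R*T) = 35743/(8.314*998) = 4.307749
exp(Ea/(R*T)) = 74.273148
tau = 0.05 * 0.09204199 * 74.273148 = 0.3418 ms


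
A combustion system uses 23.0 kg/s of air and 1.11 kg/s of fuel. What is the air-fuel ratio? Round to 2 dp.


AFR = m_air / m_fuel
AFR = 23.0 / 1.11 = 20.72


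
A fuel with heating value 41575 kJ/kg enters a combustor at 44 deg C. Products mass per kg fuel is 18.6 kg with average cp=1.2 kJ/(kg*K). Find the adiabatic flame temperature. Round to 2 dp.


T_ad = T_in + Hc / (m_p * cp)
Denominator = 18.6 * 1.2 = 22.3200
Temperature rise = 41575 / 22.3200 = 1862.68 K
T_ad = 44 + 1862.68 = 1906.68 deg C


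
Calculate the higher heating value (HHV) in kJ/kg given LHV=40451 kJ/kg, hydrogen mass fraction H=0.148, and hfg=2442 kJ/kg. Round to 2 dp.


HHV = LHV + hfg * 9 * H
Water addition = 2442 * 9 * 0.148 = 3252.744 kJ/kg
HHV = 40451 + 3252.744 = 43703.74 kJ/kg


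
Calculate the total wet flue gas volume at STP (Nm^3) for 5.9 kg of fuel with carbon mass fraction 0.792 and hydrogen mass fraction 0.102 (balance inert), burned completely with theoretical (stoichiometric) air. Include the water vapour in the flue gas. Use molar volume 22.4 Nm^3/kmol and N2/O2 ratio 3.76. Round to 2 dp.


Per kg fuel: CO2 = (C/12 kmol)*22.4 = (0.792/12)*22.4 = 1.47840 Nm^3
Per kg fuel: H2O = (H/2 kmol)*22.4 = (0.102/2)*22.4 = 1.14240 Nm^3
O2 needed per kg fuel = C/12 + H/4 = 0.792/12 + 0.102/4 = 0.09150000 kmol
Per kg fuel: N2 = O2*3.76*22.4 = 0.09150000*3.76*22.4 = 7.70650 Nm^3
Total per kg = 1.47840 + 1.14240 + 7.70650 = 10.32730 Nm^3
Total = 10.32730 * 5.9 = 60.93 Nm^3


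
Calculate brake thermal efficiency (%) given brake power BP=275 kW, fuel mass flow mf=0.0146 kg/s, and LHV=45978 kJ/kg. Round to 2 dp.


eta_BTE = (BP / (mf * LHV)) * 100
Denominator = 0.0146 * 45978 = 671.2788 kW
eta_BTE = (275 / 671.2788) * 100 = 40.97%


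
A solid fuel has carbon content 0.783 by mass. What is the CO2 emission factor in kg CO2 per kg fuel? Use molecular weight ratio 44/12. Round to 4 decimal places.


EF = C_frac * (M_CO2 / M_C)
EF = 0.783 * (44/12)
EF = 0.783 * 3.666667 = 2.8710 kg_CO2/kg_fuel


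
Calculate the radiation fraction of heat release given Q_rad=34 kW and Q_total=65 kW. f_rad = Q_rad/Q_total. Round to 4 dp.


f_rad = Q_rad / Q_total
f_rad = 34 / 65 = 0.5231


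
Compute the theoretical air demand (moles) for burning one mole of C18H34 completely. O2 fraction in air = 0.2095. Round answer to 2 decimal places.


Balanced combustion: C18H34 + 26.5 O2 -> 18 CO2 + 17 H2O
O2 needed = C + H/4 = 18 + 34/4 = 26.50 moles
Air moles = O2 / 0.2095 = 26.50 / 0.2095 = 126.49 moles air


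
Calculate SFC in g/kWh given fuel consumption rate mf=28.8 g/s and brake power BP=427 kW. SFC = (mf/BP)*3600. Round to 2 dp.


SFC = (mf / BP) * 3600
Rate = 28.8 / 427 = 0.067447 g/(s*kW)
SFC = 0.067447 * 3600 = 242.81 g/kWh


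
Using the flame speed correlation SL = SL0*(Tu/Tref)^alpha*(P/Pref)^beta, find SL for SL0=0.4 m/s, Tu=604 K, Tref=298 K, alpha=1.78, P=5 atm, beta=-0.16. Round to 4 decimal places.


SL = SL0 * (Tu/Tref)^alpha * (P/Pref)^beta
T ratio = 604/298 = 2.02684564
(T ratio)^alpha = 2.02684564^1.78 = 3.516744
(P/Pref)^beta = 5^(-0.16) = 0.772974
SL = 0.4 * 3.516744 * 0.772974 = 1.0873 m/s


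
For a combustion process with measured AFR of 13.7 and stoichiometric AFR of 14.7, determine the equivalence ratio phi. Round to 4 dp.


phi = AFR_stoich / AFR_actual
phi = 14.7 / 13.7 = 1.0730


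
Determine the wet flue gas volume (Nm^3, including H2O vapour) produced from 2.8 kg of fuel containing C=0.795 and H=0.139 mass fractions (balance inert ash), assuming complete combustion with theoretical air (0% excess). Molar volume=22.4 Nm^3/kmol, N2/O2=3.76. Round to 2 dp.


Per kg fuel: CO2 = (C/12 kmol)*22.4 = (0.795/12)*22.4 = 1.48400 Nm^3
Per kg fuel: H2O = (H/2 kmol)*22.4 = (0.139/2)*22.4 = 1.55680 Nm^3
O2 needed per kg fuel = C/12 + H/4 = 0.795/12 + 0.139/4 = 0.10100000 kmol
Per kg fuel: N2 = O2*3.76*22.4 = 0.10100000*3.76*22.4 = 8.50662 Nm^3
Total per kg = 1.48400 + 1.55680 + 8.50662 = 11.54742 Nm^3
Total = 11.54742 * 2.8 = 32.33 Nm^3


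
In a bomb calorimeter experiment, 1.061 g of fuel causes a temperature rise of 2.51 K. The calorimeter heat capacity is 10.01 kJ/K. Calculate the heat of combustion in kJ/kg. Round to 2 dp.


Hc = C_cal * delta_T / m_fuel
Q_released = 10.01 * 2.51 = 25.1251 kJ
m_fuel = 1.061 g = 1.061/1000 kg = 0.001061 kg
Hc = 25.1251 / 0.001061 = 23680.58 kJ/kg


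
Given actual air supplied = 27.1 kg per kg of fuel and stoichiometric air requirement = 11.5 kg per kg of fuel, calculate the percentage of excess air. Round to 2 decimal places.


Excess air = actual - stoichiometric = 27.1 - 11.5 = 15.60 kg/kg fuel
Excess air % = (excess / stoich) * 100 = (15.60 / 11.5) * 100 = 135.65%


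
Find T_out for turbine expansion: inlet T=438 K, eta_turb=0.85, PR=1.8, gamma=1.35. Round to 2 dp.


T_out = T_in * (1 - eta * (1 - PR^(-(gamma-1)/gamma)))
Exponent = -(1.35-1)/1.35 = -0.25925926
PR^exp = 1.8^(-0.25925926) = 0.85865408
Factor = 1 - 0.85*(1 - 0.85865408) = 0.87985597
T_out = 438 * 0.87985597 = 385.38 K


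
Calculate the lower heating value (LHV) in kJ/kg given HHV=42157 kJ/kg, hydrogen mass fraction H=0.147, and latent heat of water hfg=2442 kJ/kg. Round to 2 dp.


LHV = HHV - hfg * 9 * H
Water correction = 2442 * 9 * 0.147 = 3230.766 kJ/kg
LHV = 42157 - 3230.766 = 38926.23 kJ/kg


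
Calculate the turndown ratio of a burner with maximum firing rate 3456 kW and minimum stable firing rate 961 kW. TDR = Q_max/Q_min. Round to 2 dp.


TDR = Q_max / Q_min
TDR = 3456 / 961 = 3.60


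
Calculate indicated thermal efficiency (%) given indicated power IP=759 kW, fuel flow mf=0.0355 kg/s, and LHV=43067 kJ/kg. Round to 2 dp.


eta_ith = (IP / (mf * LHV)) * 100
Denominator = 0.0355 * 43067 = 1528.8785 kW
eta_ith = (759 / 1528.8785) * 100 = 49.64%


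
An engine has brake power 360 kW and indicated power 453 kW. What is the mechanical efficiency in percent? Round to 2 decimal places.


eta_mech = (BP / IP) * 100
Ratio = 360 / 453 = 0.7947
eta_mech = 0.7947 * 100 = 79.47%


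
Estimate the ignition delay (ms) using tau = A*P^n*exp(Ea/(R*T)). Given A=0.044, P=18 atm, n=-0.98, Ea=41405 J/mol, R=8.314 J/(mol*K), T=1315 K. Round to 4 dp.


tau = A * P^n * exp(Ea/(R*T))
P^n = 18^(-0.98) = 0.05886172
Ea/(R*T) = 41405/(8.314*1315) = 3.787189
exp(Ea/(R*T)) = 44.132184
tau = 0.044 * 0.05886172 * 44.132184 = 0.1143 ms


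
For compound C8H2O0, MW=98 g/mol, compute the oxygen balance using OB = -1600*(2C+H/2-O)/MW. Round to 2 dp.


OB = -1600 * (2C + H/2 - O) / MW
Inner = 2*8 + 2/2 - 0 = 17.00
OB = -1600 * 17.00 / 98 = -277.55%


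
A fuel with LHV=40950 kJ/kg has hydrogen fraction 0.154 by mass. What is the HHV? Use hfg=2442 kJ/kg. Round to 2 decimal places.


HHV = LHV + hfg * 9 * H
Water addition = 2442 * 9 * 0.154 = 3384.612 kJ/kg
HHV = 40950 + 3384.612 = 44334.61 kJ/kg


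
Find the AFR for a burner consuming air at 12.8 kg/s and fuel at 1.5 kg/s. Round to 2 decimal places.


AFR = m_air / m_fuel
AFR = 12.8 / 1.5 = 8.53


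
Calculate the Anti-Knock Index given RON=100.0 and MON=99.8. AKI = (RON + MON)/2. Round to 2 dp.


AKI = (RON + MON) / 2
AKI = (100.0 + 99.8) / 2
AKI = 199.8 / 2 = 99.90


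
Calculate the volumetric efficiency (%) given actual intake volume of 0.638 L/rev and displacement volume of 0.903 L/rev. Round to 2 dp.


eta_v = (V_actual / V_disp) * 100
Ratio = 0.638 / 0.903 = 0.7065
eta_v = 0.7065 * 100 = 70.65%


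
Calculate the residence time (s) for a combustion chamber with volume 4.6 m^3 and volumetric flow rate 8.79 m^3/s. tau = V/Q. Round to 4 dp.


tau = V / Q_flow
tau = 4.6 / 8.79 = 0.5233 s


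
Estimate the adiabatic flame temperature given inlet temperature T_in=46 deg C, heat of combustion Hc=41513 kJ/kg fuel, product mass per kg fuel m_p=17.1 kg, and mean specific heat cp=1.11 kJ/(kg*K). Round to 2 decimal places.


T_ad = T_in + Hc / (m_p * cp)
Denominator = 17.1 * 1.11 = 18.9810
Temperature rise = 41513 / 18.9810 = 2187.08 K
T_ad = 46 + 2187.08 = 2233.08 deg C


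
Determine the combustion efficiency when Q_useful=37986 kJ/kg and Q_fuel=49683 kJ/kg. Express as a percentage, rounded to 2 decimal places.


Efficiency = (Q_useful / Q_fuel) * 100
Efficiency = (37986 / 49683) * 100
Efficiency = 0.7646 * 100 = 76.46%


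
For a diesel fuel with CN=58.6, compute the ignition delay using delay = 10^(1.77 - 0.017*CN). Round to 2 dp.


delay = 10^(1.77 - 0.017*CN)
Exponent = 1.77 - 0.017*58.6 = 0.7738
delay = 10^0.7738 = 5.94 ms


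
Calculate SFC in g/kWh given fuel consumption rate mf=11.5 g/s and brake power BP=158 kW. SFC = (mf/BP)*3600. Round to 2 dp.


SFC = (mf / BP) * 3600
Rate = 11.5 / 158 = 0.072785 g/(s*kW)
SFC = 0.072785 * 3600 = 262.03 g/kWh


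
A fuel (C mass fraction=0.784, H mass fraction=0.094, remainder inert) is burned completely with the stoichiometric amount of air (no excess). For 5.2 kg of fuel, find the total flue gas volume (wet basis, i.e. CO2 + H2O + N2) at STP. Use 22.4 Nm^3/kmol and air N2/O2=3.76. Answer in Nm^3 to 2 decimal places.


Per kg fuel: CO2 = (C/12 kmol)*22.4 = (0.784/12)*22.4 = 1.46347 Nm^3
Per kg fuel: H2O = (H/2 kmol)*22.4 = (0.094/2)*22.4 = 1.05280 Nm^3
O2 needed per kg fuel = C/12 + H/4 = 0.784/12 + 0.094/4 = 0.08883333 kmol
Per kg fuel: N2 = O2*3.76*22.4 = 0.08883333*3.76*22.4 = 7.48190 Nm^3
Total per kg = 1.46347 + 1.05280 + 7.48190 = 9.99817 Nm^3
Total = 9.99817 * 5.2 = 51.99 Nm^3


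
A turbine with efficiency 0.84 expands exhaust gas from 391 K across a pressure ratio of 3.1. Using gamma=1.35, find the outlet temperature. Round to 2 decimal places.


T_out = T_in * (1 - eta * (1 - PR^(-(gamma-1)/gamma)))
Exponent = -(1.35-1)/1.35 = -0.25925926
PR^exp = 3.1^(-0.25925926) = 0.74577862
Factor = 1 - 0.84*(1 - 0.74577862) = 0.78645404
T_out = 391 * 0.78645404 = 307.50 K


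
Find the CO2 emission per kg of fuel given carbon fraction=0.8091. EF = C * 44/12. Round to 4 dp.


EF = C_frac * (M_CO2 / M_C)
EF = 0.8091 * (44/12)
EF = 0.8091 * 3.666667 = 2.9667 kg_CO2/kg_fuel


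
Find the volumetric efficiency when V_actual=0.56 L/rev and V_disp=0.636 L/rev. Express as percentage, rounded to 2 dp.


eta_v = (V_actual / V_disp) * 100
Ratio = 0.56 / 0.636 = 0.8805
eta_v = 0.8805 * 100 = 88.05%


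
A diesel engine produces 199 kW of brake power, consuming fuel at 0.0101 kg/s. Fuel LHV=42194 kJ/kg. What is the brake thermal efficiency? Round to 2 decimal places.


eta_BTE = (BP / (mf * LHV)) * 100
Denominator = 0.0101 * 42194 = 426.1594 kW
eta_BTE = (199 / 426.1594) * 100 = 46.70%


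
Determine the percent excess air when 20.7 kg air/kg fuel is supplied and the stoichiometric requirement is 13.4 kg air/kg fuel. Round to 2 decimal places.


Excess air = actual - stoichiometric = 20.7 - 13.4 = 7.30 kg/kg fuel
Excess air % = (excess / stoich) * 100 = (7.30 / 13.4) * 100 = 54.48%


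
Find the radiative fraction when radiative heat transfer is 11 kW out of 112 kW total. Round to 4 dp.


f_rad = Q_rad / Q_total
f_rad = 11 / 112 = 0.0982


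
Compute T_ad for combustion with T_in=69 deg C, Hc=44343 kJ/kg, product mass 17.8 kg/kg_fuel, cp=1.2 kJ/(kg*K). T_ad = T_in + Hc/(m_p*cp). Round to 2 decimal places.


T_ad = T_in + Hc / (m_p * cp)
Denominator = 17.8 * 1.2 = 21.3600
Temperature rise = 44343 / 21.3600 = 2075.98 K
T_ad = 69 + 2075.98 = 2144.98 deg C


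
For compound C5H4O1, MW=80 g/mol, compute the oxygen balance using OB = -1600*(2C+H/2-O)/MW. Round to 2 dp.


OB = -1600 * (2C + H/2 - O) / MW
Inner = 2*5 + 4/2 - 1 = 11.00
OB = -1600 * 11.00 / 80 = -220.00%


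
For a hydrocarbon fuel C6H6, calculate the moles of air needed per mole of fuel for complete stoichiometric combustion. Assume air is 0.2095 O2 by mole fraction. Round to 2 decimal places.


Balanced combustion: C6H6 + 7.5 O2 -> 6 CO2 + 3 H2O
O2 needed = C + H/4 = 6 + 6/4 = 7.50 moles
Air moles = O2 / 0.2095 = 7.50 / 0.2095 = 35.80 moles air


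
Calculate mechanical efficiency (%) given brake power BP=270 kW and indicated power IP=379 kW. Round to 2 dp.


eta_mech = (BP / IP) * 100
Ratio = 270 / 379 = 0.7124
eta_mech = 0.7124 * 100 = 71.24%


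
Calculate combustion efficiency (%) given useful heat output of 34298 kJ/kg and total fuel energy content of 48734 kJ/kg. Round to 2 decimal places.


Efficiency = (Q_useful / Q_fuel) * 100
Efficiency = (34298 / 48734) * 100
Efficiency = 0.7038 * 100 = 70.38%


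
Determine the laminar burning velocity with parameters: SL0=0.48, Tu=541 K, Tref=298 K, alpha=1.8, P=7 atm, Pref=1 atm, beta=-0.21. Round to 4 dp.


SL = SL0 * (Tu/Tref)^alpha * (P/Pref)^beta
T ratio = 541/298 = 1.81543624
(T ratio)^alpha = 1.81543624^1.8 = 2.925269
(P/Pref)^beta = 7^(-0.21) = 0.664553
SL = 0.48 * 2.925269 * 0.664553 = 0.9331 m/s


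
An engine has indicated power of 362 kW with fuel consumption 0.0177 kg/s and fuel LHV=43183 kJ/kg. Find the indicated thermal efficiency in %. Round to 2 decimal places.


eta_ith = (IP / (mf * LHV)) * 100
Denominator = 0.0177 * 43183 = 764.3391 kW
eta_ith = (362 / 764.3391) * 100 = 47.36%


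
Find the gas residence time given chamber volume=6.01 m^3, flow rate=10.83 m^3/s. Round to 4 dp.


tau = V / Q_flow
tau = 6.01 / 10.83 = 0.5549 s


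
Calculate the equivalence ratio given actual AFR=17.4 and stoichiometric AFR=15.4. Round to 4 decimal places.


phi = AFR_stoich / AFR_actual
phi = 15.4 / 17.4 = 0.8851


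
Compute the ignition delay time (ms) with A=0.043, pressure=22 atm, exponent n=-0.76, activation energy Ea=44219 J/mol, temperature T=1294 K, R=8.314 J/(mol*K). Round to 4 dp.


tau = A * P^n * exp(Ea/(R*T))
P^n = 22^(-0.76) = 0.09544623
Ea/(R*T) = 44219/(8.314*1294) = 4.110216
exp(Ea/(R*T)) = 60.959869
tau = 0.043 * 0.09544623 * 60.959869 = 0.2502 ms


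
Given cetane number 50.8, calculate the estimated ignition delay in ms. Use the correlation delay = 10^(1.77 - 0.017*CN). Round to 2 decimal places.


delay = 10^(1.77 - 0.017*CN)
Exponent = 1.77 - 0.017*50.8 = 0.9064
delay = 10^0.9064 = 8.06 ms


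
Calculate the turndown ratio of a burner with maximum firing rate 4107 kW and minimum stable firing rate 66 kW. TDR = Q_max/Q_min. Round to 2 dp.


TDR = Q_max / Q_min
TDR = 4107 / 66 = 62.23


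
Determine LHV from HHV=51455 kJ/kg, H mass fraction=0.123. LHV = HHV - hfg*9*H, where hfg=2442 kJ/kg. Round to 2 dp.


LHV = HHV - hfg * 9 * H
Water correction = 2442 * 9 * 0.123 = 2703.294 kJ/kg
LHV = 51455 - 2703.294 = 48751.71 kJ/kg


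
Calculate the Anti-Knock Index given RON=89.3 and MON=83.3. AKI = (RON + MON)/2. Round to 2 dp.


AKI = (RON + MON) / 2
AKI = (89.3 + 83.3) / 2
AKI = 172.6 / 2 = 86.30


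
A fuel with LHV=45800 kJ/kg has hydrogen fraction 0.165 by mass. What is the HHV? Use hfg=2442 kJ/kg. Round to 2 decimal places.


HHV = LHV + hfg * 9 * H
Water addition = 2442 * 9 * 0.165 = 3626.370 kJ/kg
HHV = 45800 + 3626.370 = 49426.37 kJ/kg


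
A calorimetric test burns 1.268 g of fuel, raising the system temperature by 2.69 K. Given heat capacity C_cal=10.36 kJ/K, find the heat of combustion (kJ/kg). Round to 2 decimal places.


Hc = C_cal * delta_T / m_fuel
Q_released = 10.36 * 2.69 = 27.8684 kJ
m_fuel = 1.268 g = 1.268/1000 kg = 0.001268 kg
Hc = 27.8684 / 0.001268 = 21978.23 kJ/kg


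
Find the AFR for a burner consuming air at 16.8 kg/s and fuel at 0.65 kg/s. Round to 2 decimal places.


AFR = m_air / m_fuel
AFR = 16.8 / 0.65 = 25.85


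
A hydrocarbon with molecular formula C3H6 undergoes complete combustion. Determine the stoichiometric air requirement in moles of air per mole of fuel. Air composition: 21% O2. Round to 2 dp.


Balanced combustion: C3H6 + 4.5 O2 -> 3 CO2 + 3 H2O
O2 needed = C + H/4 = 3 + 6/4 = 4.50 moles
Air moles = O2 / 0.21 = 4.50 / 0.21 = 21.43 moles air


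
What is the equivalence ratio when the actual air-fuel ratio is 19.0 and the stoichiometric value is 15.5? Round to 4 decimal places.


phi = AFR_stoich / AFR_actual
phi = 15.5 / 19.0 = 0.8158


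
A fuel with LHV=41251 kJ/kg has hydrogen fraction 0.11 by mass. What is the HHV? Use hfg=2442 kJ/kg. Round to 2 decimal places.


HHV = LHV + hfg * 9 * H
Water addition = 2442 * 9 * 0.11 = 2417.580 kJ/kg
HHV = 41251 + 2417.580 = 43668.58 kJ/kg


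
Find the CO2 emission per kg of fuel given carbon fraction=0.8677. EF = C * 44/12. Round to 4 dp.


EF = C_frac * (M_CO2 / M_C)
EF = 0.8677 * (44/12)
EF = 0.8677 * 3.666667 = 3.1816 kg_CO2/kg_fuel


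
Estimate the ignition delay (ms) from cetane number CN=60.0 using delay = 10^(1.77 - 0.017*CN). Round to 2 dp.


delay = 10^(1.77 - 0.017*CN)
Exponent = 1.77 - 0.017*60.0 = 0.7500
delay = 10^0.7500 = 5.62 ms


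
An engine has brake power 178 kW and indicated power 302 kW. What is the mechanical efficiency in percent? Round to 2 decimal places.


eta_mech = (BP / IP) * 100
Ratio = 178 / 302 = 0.5894
eta_mech = 0.5894 * 100 = 58.94%


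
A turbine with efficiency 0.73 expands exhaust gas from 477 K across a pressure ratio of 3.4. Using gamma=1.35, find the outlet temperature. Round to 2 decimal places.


T_out = T_in * (1 - eta * (1 - PR^(-(gamma-1)/gamma)))
Exponent = -(1.35-1)/1.35 = -0.25925926
PR^exp = 3.4^(-0.25925926) = 0.72813041
Factor = 1 - 0.73*(1 - 0.72813041) = 0.80153520
T_out = 477 * 0.80153520 = 382.33 K


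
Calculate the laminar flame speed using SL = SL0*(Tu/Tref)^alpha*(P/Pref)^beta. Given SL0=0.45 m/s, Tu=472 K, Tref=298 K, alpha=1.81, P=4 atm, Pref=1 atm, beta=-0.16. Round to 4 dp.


SL = SL0 * (Tu/Tref)^alpha * (P/Pref)^beta
T ratio = 472/298 = 1.58389262
(T ratio)^alpha = 1.58389262^1.81 = 2.298813
(P/Pref)^beta = 4^(-0.16) = 0.801070
SL = 0.45 * 2.298813 * 0.801070 = 0.8287 m/s


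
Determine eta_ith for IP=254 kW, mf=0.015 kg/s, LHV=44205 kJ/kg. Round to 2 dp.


eta_ith = (IP / (mf * LHV)) * 100
Denominator = 0.015 * 44205 = 663.0750 kW
eta_ith = (254 / 663.0750) * 100 = 38.31%


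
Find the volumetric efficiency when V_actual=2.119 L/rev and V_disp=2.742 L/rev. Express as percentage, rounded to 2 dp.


eta_v = (V_actual / V_disp) * 100
Ratio = 2.119 / 2.742 = 0.7728
eta_v = 0.7728 * 100 = 77.28%


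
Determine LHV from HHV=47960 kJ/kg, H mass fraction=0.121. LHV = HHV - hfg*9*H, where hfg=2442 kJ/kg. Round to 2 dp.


LHV = HHV - hfg * 9 * H
Water correction = 2442 * 9 * 0.121 = 2659.338 kJ/kg
LHV = 47960 - 2659.338 = 45300.66 kJ/kg


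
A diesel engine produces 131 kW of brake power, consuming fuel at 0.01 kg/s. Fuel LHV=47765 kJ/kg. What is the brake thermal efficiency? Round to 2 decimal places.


eta_BTE = (BP / (mf * LHV)) * 100
Denominator = 0.01 * 47765 = 477.6500 kW
eta_BTE = (131 / 477.6500) * 100 = 27.43%


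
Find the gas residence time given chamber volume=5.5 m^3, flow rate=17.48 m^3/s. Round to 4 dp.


tau = V / Q_flow
tau = 5.5 / 17.48 = 0.3146 s


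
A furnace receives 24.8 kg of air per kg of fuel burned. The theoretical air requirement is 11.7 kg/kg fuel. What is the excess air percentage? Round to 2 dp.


Excess air = actual - stoichiometric = 24.8 - 11.7 = 13.10 kg/kg fuel
Excess air % = (excess / stoich) * 100 = (13.10 / 11.7) * 100 = 111.97%


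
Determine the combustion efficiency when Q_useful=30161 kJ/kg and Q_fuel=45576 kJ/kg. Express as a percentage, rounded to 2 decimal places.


Efficiency = (Q_useful / Q_fuel) * 100
Efficiency = (30161 / 45576) * 100
Efficiency = 0.6618 * 100 = 66.18%


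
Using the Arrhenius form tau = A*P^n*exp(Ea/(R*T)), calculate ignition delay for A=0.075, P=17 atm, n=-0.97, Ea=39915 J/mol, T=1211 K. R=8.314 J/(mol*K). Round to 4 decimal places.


tau = A * P^n * exp(Ea/(R*T))
P^n = 17^(-0.97) = 0.06404195
Ea/(R*T) = 39915/(8.314*1211) = 3.964441
exp(Ea/(R*T)) = 52.690812
tau = 0.075 * 0.06404195 * 52.690812 = 0.2531 ms


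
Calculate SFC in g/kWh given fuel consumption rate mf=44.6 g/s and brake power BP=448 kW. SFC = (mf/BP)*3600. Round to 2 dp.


SFC = (mf / BP) * 3600
Rate = 44.6 / 448 = 0.099554 g/(s*kW)
SFC = 0.099554 * 3600 = 358.39 g/kWh


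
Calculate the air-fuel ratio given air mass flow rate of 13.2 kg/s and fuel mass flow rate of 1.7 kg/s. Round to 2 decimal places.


AFR = m_air / m_fuel
AFR = 13.2 / 1.7 = 7.76


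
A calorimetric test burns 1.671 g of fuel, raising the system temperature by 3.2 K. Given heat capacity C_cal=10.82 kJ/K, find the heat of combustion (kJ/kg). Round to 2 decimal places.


Hc = C_cal * delta_T / m_fuel
Q_released = 10.82 * 3.2 = 34.6240 kJ
m_fuel = 1.671 g = 1.671/1000 kg = 0.001671 kg
Hc = 34.6240 / 0.001671 = 20720.53 kJ/kg


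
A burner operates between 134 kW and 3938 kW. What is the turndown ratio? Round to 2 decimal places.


TDR = Q_max / Q_min
TDR = 3938 / 134 = 29.39


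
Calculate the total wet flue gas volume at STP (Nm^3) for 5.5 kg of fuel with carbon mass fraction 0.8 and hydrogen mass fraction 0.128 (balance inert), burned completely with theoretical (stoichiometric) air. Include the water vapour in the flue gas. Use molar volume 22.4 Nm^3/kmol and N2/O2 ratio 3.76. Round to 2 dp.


Per kg fuel: CO2 = (C/12 kmol)*22.4 = (0.8/12)*22.4 = 1.49333 Nm^3
Per kg fuel: H2O = (H/2 kmol)*22.4 = (0.128/2)*22.4 = 1.43360 Nm^3
O2 needed per kg fuel = C/12 + H/4 = 0.8/12 + 0.128/4 = 0.09866667 kmol
Per kg fuel: N2 = O2*3.76*22.4 = 0.09866667*3.76*22.4 = 8.31010 Nm^3
Total per kg = 1.49333 + 1.43360 + 8.31010 = 11.23703 Nm^3
Total = 11.23703 * 5.5 = 61.80 Nm^3


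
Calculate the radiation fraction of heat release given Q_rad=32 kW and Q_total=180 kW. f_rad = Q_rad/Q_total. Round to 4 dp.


f_rad = Q_rad / Q_total
f_rad = 32 / 180 = 0.1778


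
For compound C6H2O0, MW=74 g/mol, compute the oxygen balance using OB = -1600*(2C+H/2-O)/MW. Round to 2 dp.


OB = -1600 * (2C + H/2 - O) / MW
Inner = 2*6 + 2/2 - 0 = 13.00
OB = -1600 * 13.00 / 74 = -281.08%


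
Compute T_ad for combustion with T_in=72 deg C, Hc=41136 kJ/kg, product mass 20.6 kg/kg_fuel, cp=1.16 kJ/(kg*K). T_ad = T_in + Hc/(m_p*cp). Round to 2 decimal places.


T_ad = T_in + Hc / (m_p * cp)
Denominator = 20.6 * 1.16 = 23.8960
Temperature rise = 41136 / 23.8960 = 1721.46 K
T_ad = 72 + 1721.46 = 1793.46 deg C


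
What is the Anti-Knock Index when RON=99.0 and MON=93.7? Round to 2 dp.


AKI = (RON + MON) / 2
AKI = (99.0 + 93.7) / 2
AKI = 192.7 / 2 = 96.35


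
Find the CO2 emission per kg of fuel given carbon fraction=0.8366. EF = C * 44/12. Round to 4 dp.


EF = C_frac * (M_CO2 / M_C)
EF = 0.8366 * (44/12)
EF = 0.8366 * 3.666667 = 3.0675 kg_CO2/kg_fuel


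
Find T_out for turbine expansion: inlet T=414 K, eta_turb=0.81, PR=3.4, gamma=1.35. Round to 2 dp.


T_out = T_in * (1 - eta * (1 - PR^(-(gamma-1)/gamma)))
Exponent = -(1.35-1)/1.35 = -0.25925926
PR^exp = 3.4^(-0.25925926) = 0.72813041
Factor = 1 - 0.81*(1 - 0.72813041) = 0.77978563
T_out = 414 * 0.77978563 = 322.83 K


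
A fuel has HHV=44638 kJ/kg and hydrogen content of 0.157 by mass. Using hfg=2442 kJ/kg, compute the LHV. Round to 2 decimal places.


LHV = HHV - hfg * 9 * H
Water correction = 2442 * 9 * 0.157 = 3450.546 kJ/kg
LHV = 44638 - 3450.546 = 41187.45 kJ/kg


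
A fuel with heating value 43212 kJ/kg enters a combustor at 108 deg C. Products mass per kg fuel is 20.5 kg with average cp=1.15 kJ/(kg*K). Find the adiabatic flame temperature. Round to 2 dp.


T_ad = T_in + Hc / (m_p * cp)
Denominator = 20.5 * 1.15 = 23.5750
Temperature rise = 43212 / 23.5750 = 1832.96 K
T_ad = 108 + 1832.96 = 1940.96 deg C


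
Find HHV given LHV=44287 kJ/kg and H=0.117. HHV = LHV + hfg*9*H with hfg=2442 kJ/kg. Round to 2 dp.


HHV = LHV + hfg * 9 * H
Water addition = 2442 * 9 * 0.117 = 2571.426 kJ/kg
HHV = 44287 + 2571.426 = 46858.43 kJ/kg


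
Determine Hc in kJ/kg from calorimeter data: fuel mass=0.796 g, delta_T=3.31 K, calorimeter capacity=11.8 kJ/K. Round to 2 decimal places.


Hc = C_cal * delta_T / m_fuel
Q_released = 11.8 * 3.31 = 39.0580 kJ
m_fuel = 0.796 g = 0.796/1000 kg = 0.000796 kg
Hc = 39.0580 / 0.000796 = 49067.84 kJ/kg


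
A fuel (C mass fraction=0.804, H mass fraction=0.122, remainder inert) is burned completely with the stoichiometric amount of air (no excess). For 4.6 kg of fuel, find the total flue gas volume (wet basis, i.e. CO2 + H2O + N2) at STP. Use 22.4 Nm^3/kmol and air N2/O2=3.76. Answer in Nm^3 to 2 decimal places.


Per kg fuel: CO2 = (C/12 kmol)*22.4 = (0.804/12)*22.4 = 1.50080 Nm^3
Per kg fuel: H2O = (H/2 kmol)*22.4 = (0.122/2)*22.4 = 1.36640 Nm^3
O2 needed per kg fuel = C/12 + H/4 = 0.804/12 + 0.122/4 = 0.09750000 kmol
Per kg fuel: N2 = O2*3.76*22.4 = 0.09750000*3.76*22.4 = 8.21184 Nm^3
Total per kg = 1.50080 + 1.36640 + 8.21184 = 11.07904 Nm^3
Total = 11.07904 * 4.6 = 50.96 Nm^3


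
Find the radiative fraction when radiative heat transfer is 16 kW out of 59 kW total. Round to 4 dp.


f_rad = Q_rad / Q_total
f_rad = 16 / 59 = 0.2712


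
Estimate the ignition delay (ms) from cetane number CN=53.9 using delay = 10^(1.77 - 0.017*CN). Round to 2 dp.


delay = 10^(1.77 - 0.017*CN)
Exponent = 1.77 - 0.017*53.9 = 0.8537
delay = 10^0.8537 = 7.14 ms


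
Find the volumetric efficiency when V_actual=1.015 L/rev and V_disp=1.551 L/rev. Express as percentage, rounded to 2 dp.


eta_v = (V_actual / V_disp) * 100
Ratio = 1.015 / 1.551 = 0.6544
eta_v = 0.6544 * 100 = 65.44%


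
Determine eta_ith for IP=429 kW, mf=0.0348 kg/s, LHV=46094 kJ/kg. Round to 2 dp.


eta_ith = (IP / (mf * LHV)) * 100
Denominator = 0.0348 * 46094 = 1604.0712 kW
eta_ith = (429 / 1604.0712) * 100 = 26.74%


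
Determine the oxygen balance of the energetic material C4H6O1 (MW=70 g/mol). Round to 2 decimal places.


OB = -1600 * (2C + H/2 - O) / MW
Inner = 2*4 + 6/2 - 1 = 10.00
OB = -1600 * 10.00 / 70 = -228.57%


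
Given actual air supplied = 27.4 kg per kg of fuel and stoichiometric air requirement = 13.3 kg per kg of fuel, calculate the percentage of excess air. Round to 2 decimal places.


Excess air = actual - stoichiometric = 27.4 - 13.3 = 14.10 kg/kg fuel
Excess air % = (excess / stoich) * 100 = (14.10 / 13.3) * 100 = 106.02%


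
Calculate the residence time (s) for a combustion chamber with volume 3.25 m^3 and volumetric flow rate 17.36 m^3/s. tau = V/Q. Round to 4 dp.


tau = V / Q_flow
tau = 3.25 / 17.36 = 0.1872 s


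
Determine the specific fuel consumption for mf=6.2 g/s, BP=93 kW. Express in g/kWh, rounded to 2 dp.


SFC = (mf / BP) * 3600
Rate = 6.2 / 93 = 0.066667 g/(s*kW)
SFC = 0.066667 * 3600 = 240.00 g/kWh


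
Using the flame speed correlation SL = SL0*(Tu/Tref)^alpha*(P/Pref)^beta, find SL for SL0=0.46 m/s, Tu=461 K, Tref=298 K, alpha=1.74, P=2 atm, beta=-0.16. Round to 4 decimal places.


SL = SL0 * (Tu/Tref)^alpha * (P/Pref)^beta
T ratio = 461/298 = 1.54697987
(T ratio)^alpha = 1.54697987^1.74 = 2.136502
(P/Pref)^beta = 2^(-0.16) = 0.895025
SL = 0.46 * 2.136502 * 0.895025 = 0.8796 m/s


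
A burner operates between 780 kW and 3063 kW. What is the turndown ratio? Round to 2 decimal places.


TDR = Q_max / Q_min
TDR = 3063 / 780 = 3.93


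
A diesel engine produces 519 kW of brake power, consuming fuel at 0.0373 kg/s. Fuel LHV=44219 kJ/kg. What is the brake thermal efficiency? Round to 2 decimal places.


eta_BTE = (BP / (mf * LHV)) * 100
Denominator = 0.0373 * 44219 = 1649.3687 kW
eta_BTE = (519 / 1649.3687) * 100 = 31.47%


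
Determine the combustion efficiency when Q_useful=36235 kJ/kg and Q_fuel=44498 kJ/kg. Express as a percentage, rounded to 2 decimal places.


Efficiency = (Q_useful / Q_fuel) * 100
Efficiency = (36235 / 44498) * 100
Efficiency = 0.8143 * 100 = 81.43%


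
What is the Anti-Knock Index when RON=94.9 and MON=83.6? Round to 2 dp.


AKI = (RON + MON) / 2
AKI = (94.9 + 83.6) / 2
AKI = 178.5 / 2 = 89.25


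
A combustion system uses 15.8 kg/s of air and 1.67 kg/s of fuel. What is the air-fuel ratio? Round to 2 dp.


AFR = m_air / m_fuel
AFR = 15.8 / 1.67 = 9.46


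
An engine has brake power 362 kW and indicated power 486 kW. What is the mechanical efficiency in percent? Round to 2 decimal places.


eta_mech = (BP / IP) * 100
Ratio = 362 / 486 = 0.7449
eta_mech = 0.7449 * 100 = 74.49%


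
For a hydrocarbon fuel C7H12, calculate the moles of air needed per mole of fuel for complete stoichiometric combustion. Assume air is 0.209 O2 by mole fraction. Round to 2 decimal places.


Balanced combustion: C7H12 + 10 O2 -> 7 CO2 + 6 H2O
O2 needed = C + H/4 = 7 + 12/4 = 10.00 moles
Air moles = O2 / 0.209 = 10.00 / 0.209 = 47.85 moles air


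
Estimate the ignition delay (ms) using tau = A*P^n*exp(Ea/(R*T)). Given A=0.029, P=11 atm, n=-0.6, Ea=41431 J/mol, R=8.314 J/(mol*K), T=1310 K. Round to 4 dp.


tau = A * P^n * exp(Ea/(R*T))
P^n = 11^(-0.6) = 0.23722715
Ea/(R*T) = 41431/(8.314*1310) = 3.804031
exp(Ea/(R*T)) = 44.881759
tau = 0.029 * 0.23722715 * 44.881759 = 0.3088 ms


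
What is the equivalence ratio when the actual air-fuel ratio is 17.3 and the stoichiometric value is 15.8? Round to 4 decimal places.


phi = AFR_stoich / AFR_actual
phi = 15.8 / 17.3 = 0.9133


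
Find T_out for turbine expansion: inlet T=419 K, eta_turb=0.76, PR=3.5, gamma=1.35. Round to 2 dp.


T_out = T_in * (1 - eta * (1 - PR^(-(gamma-1)/gamma)))
Exponent = -(1.35-1)/1.35 = -0.25925926
PR^exp = 3.5^(-0.25925926) = 0.72267881
Factor = 1 - 0.76*(1 - 0.72267881) = 0.78923590
T_out = 419 * 0.78923590 = 330.69 K


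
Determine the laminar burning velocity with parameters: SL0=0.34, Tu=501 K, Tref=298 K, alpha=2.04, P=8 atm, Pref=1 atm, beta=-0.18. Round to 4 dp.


SL = SL0 * (Tu/Tref)^alpha * (P/Pref)^beta
T ratio = 501/298 = 1.68120805
(T ratio)^alpha = 1.68120805^2.04 = 2.885810
(P/Pref)^beta = 8^(-0.18) = 0.687771
SL = 0.34 * 2.885810 * 0.687771 = 0.6748 m/s


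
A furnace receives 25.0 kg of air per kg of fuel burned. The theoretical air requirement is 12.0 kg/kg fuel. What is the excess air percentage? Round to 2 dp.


Excess air = actual - stoichiometric = 25.0 - 12.0 = 13.00 kg/kg fuel
Excess air % = (excess / stoich) * 100 = (13.00 / 12.0) * 100 = 108.33%


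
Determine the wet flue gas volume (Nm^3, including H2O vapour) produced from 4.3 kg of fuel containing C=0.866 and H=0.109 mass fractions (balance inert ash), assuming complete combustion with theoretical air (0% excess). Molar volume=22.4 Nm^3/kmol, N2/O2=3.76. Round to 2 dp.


Per kg fuel: CO2 = (C/12 kmol)*22.4 = (0.866/12)*22.4 = 1.61653 Nm^3
Per kg fuel: H2O = (H/2 kmol)*22.4 = (0.109/2)*22.4 = 1.22080 Nm^3
O2 needed per kg fuel = C/12 + H/4 = 0.866/12 + 0.109/4 = 0.09941667 kmol
Per kg fuel: N2 = O2*3.76*22.4 = 0.09941667*3.76*22.4 = 8.37327 Nm^3
Total per kg = 1.61653 + 1.22080 + 8.37327 = 11.21060 Nm^3
Total = 11.21060 * 4.3 = 48.21 Nm^3


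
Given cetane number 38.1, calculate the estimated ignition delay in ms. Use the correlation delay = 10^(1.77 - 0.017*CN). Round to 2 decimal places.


delay = 10^(1.77 - 0.017*CN)
Exponent = 1.77 - 0.017*38.1 = 1.1223
delay = 10^1.1223 = 13.25 ms


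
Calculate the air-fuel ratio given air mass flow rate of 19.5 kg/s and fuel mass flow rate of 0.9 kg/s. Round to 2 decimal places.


AFR = m_air / m_fuel
AFR = 19.5 / 0.9 = 21.67


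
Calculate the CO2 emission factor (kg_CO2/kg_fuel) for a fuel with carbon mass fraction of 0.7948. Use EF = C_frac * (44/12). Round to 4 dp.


EF = C_frac * (M_CO2 / M_C)
EF = 0.7948 * (44/12)
EF = 0.7948 * 3.666667 = 2.9143 kg_CO2/kg_fuel


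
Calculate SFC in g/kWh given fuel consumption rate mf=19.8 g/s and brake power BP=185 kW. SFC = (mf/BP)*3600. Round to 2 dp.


SFC = (mf / BP) * 3600
Rate = 19.8 / 185 = 0.107027 g/(s*kW)
SFC = 0.107027 * 3600 = 385.30 g/kWh


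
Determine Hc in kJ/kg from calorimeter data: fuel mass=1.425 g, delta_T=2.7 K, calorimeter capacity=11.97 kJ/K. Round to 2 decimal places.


Hc = C_cal * delta_T / m_fuel
Q_released = 11.97 * 2.7 = 32.3190 kJ
m_fuel = 1.425 g = 1.425/1000 kg = 0.001425 kg
Hc = 32.3190 / 0.001425 = 22680.00 kJ/kg


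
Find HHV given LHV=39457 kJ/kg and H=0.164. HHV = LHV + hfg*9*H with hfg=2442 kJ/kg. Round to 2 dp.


HHV = LHV + hfg * 9 * H
Water addition = 2442 * 9 * 0.164 = 3604.392 kJ/kg
HHV = 39457 + 3604.392 = 43061.39 kJ/kg


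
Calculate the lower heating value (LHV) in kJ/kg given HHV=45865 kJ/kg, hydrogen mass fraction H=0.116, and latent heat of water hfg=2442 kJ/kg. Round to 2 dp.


LHV = HHV - hfg * 9 * H
Water correction = 2442 * 9 * 0.116 = 2549.448 kJ/kg
LHV = 45865 - 2549.448 = 43315.55 kJ/kg


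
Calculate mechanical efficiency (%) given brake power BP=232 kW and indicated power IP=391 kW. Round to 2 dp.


eta_mech = (BP / IP) * 100
Ratio = 232 / 391 = 0.5934
eta_mech = 0.5934 * 100 = 59.34%


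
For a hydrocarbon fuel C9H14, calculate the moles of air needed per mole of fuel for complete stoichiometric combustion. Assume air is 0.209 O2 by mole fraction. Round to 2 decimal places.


Balanced combustion: C9H14 + 12.5 O2 -> 9 CO2 + 7 H2O
O2 needed = C + H/4 = 9 + 14/4 = 12.50 moles
Air moles = O2 / 0.209 = 12.50 / 0.209 = 59.81 moles air


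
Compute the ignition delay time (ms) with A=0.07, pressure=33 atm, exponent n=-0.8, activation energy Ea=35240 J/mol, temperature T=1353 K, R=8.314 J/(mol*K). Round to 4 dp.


tau = A * P^n * exp(Ea/(R*T))
P^n = 33^(-0.8) = 0.06098020
Ea/(R*T) = 35240/(8.314*1353) = 3.132767
exp(Ea/(R*T)) = 22.937357
tau = 0.07 * 0.06098020 * 22.937357 = 0.0979 ms


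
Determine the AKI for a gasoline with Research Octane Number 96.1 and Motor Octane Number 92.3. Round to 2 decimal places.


AKI = (RON + MON) / 2
AKI = (96.1 + 92.3) / 2
AKI = 188.4 / 2 = 94.20


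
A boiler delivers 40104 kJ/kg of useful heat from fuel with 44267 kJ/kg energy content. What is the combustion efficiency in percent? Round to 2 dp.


Efficiency = (Q_useful / Q_fuel) * 100
Efficiency = (40104 / 44267) * 100
Efficiency = 0.9060 * 100 = 90.60%


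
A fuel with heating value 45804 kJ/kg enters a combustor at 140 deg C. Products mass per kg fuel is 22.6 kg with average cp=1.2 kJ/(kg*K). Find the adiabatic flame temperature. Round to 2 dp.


T_ad = T_in + Hc / (m_p * cp)
Denominator = 22.6 * 1.2 = 27.1200
Temperature rise = 45804 / 27.1200 = 1688.94 K
T_ad = 140 + 1688.94 = 1828.94 deg C


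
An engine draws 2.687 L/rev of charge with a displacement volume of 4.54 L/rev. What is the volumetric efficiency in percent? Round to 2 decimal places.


eta_v = (V_actual / V_disp) * 100
Ratio = 2.687 / 4.54 = 0.5919
eta_v = 0.5919 * 100 = 59.19%


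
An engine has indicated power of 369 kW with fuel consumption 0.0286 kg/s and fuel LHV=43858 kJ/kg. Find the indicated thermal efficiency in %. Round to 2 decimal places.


eta_ith = (IP / (mf * LHV)) * 100
Denominator = 0.0286 * 43858 = 1254.3388 kW
eta_ith = (369 / 1254.3388) * 100 = 29.42%


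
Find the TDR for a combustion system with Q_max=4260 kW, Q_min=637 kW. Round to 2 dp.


TDR = Q_max / Q_min
TDR = 4260 / 637 = 6.69


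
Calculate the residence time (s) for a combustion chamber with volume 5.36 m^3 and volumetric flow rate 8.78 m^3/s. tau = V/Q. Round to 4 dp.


tau = V / Q_flow
tau = 5.36 / 8.78 = 0.6105 s


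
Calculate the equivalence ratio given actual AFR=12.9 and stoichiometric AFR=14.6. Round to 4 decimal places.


phi = AFR_stoich / AFR_actual
phi = 14.6 / 12.9 = 1.1318


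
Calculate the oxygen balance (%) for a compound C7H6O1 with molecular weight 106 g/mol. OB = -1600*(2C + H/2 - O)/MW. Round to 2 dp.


OB = -1600 * (2C + H/2 - O) / MW
Inner = 2*7 + 6/2 - 1 = 16.00
OB = -1600 * 16.00 / 106 = -241.51%


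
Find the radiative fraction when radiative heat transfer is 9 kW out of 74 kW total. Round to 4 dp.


f_rad = Q_rad / Q_total
f_rad = 9 / 74 = 0.1216


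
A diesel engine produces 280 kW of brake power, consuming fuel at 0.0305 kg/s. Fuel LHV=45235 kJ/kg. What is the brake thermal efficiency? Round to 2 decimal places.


eta_BTE = (BP / (mf * LHV)) * 100
Denominator = 0.0305 * 45235 = 1379.6675 kW
eta_BTE = (280 / 1379.6675) * 100 = 20.29%


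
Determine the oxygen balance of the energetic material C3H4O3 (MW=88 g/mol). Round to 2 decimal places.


OB = -1600 * (2C + H/2 - O) / MW
Inner = 2*3 + 4/2 - 3 = 5.00
OB = -1600 * 5.00 / 88 = -90.91%


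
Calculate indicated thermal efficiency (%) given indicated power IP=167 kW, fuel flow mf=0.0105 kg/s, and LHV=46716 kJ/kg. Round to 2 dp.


eta_ith = (IP / (mf * LHV)) * 100
Denominator = 0.0105 * 46716 = 490.5180 kW
eta_ith = (167 / 490.5180) * 100 = 34.05%


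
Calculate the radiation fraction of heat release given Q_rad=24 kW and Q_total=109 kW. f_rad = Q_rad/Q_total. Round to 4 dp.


f_rad = Q_rad / Q_total
f_rad = 24 / 109 = 0.2202


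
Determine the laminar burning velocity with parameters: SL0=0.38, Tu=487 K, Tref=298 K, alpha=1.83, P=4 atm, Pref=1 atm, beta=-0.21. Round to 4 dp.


SL = SL0 * (Tu/Tref)^alpha * (P/Pref)^beta
T ratio = 487/298 = 1.63422819
(T ratio)^alpha = 1.63422819^1.83 = 2.456757
(P/Pref)^beta = 4^(-0.21) = 0.747425
SL = 0.38 * 2.456757 * 0.747425 = 0.6978 m/s


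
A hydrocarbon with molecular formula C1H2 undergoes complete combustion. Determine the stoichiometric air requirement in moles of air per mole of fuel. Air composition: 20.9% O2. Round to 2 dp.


Balanced combustion: C1H2 + 1.5 O2 -> 1 CO2 + 1 H2O
O2 needed = C + H/4 = 1 + 2/4 = 1.50 moles
Air moles = O2 / 0.209 = 1.50 / 0.209 = 7.18 moles air


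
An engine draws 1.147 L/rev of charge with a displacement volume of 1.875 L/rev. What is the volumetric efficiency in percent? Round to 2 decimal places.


eta_v = (V_actual / V_disp) * 100
Ratio = 1.147 / 1.875 = 0.6117
eta_v = 0.6117 * 100 = 61.17%


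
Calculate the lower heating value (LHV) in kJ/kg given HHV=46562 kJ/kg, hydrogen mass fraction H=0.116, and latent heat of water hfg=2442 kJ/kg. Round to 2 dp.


LHV = HHV - hfg * 9 * H
Water correction = 2442 * 9 * 0.116 = 2549.448 kJ/kg
LHV = 46562 - 2549.448 = 44012.55 kJ/kg


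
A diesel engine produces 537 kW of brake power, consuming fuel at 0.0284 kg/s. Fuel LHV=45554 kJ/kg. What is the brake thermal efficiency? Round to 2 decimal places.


eta_BTE = (BP / (mf * LHV)) * 100
Denominator = 0.0284 * 45554 = 1293.7336 kW
eta_BTE = (537 / 1293.7336) * 100 = 41.51%


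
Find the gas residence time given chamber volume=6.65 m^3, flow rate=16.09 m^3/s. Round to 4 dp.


tau = V / Q_flow
tau = 6.65 / 16.09 = 0.4133 s


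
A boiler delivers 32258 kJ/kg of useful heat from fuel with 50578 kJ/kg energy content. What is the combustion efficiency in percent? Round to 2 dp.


Efficiency = (Q_useful / Q_fuel) * 100
Efficiency = (32258 / 50578) * 100
Efficiency = 0.6378 * 100 = 63.78%


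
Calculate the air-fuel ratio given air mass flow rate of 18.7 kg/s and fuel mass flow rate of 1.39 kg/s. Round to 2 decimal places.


AFR = m_air / m_fuel
AFR = 18.7 / 1.39 = 13.45


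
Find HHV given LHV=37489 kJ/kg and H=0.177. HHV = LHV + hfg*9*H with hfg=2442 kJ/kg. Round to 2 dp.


HHV = LHV + hfg * 9 * H
Water addition = 2442 * 9 * 0.177 = 3890.106 kJ/kg
HHV = 37489 + 3890.106 = 41379.11 kJ/kg


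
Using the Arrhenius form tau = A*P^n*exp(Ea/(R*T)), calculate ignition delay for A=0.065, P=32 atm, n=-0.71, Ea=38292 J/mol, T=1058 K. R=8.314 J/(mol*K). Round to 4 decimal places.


tau = A * P^n * exp(Ea/(R*T))
P^n = 32^(-0.71) = 0.08537752
Ea/(R*T) = 38292/(8.314*1058) = 4.353238
exp(Ea/(R*T)) = 77.729706
tau = 0.065 * 0.08537752 * 77.729706 = 0.4314 ms


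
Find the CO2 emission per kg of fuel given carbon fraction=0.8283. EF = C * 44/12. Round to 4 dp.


EF = C_frac * (M_CO2 / M_C)
EF = 0.8283 * (44/12)
EF = 0.8283 * 3.666667 = 3.0371 kg_CO2/kg_fuel
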